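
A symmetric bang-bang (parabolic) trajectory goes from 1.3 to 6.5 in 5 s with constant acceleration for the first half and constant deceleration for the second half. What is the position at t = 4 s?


Symmetric rest-to-rest: each phase covers (pf-p0)/2 in time T/2. 0.5*a*(T/2)^2 = (pf-p0)/2 => a = 4*(pf-p0)/T^2
a = 4*(6.5-1.3)/5^2 = 0.832
t = 4 is in the deceleration phase (t > T/2).
p = pf - 0.5*a*(T-t)^2 = 6.5 - 0.5*0.832*1^2
= 6.084


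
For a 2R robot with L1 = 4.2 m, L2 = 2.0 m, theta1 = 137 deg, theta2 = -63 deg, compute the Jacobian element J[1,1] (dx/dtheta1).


J[1,1] = -L1*sin(t1) - L2*sin(t1+t2)
= -4.2*sin(137) - 2.0*sin(74)
= -4.7869


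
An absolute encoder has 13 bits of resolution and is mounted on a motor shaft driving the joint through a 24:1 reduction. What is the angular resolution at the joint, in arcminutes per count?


counts = 2^13 = 8192
effective counts at joint = 8192 * 24 = 196608
resolution = 360*60 / 196608
= 0.1099 arcmin/count


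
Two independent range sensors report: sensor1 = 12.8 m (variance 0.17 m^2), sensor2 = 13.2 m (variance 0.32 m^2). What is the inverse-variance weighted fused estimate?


w1 = (1/var1) / (1/var1 + 1/var2)
   = 5.8824 / (5.8824 + 3.125) = 0.6531
w2 = 1 - w1 = 0.3469
fused = w1*s1 + w2*s2 = 8.3592 + 4.5796
= 12.9388 m


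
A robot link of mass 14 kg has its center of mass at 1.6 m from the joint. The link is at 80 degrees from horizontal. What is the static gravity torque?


tau = m*g*L*cos(angle)
= 14 * 9.81 * 1.6 * cos(80 deg)
= 14 * 9.81 * 1.6 * 0.1736
= 38.1581 Nm


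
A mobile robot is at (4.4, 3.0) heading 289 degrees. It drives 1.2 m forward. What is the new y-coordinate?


y_new = y0 + d*sin(theta)
= 3.0 + 1.2*sin(289)
= 3.0 + -1.1346
= 1.8654


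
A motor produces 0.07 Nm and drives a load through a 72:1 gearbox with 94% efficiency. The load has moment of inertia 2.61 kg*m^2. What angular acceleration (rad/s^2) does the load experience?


tau_out = tau_motor * N * eta
= 0.07 * 72 * 0.94 = 4.7376 Nm
alpha = tau_out / I = 4.7376 / 2.61
= 1.8152 rad/s^2


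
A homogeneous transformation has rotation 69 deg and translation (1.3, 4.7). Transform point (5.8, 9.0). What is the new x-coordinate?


x' = cos(theta)*px - sin(theta)*py + tx
= 0.3584*5.8 - 0.9336*9.0 + 1.3
= -5.0237


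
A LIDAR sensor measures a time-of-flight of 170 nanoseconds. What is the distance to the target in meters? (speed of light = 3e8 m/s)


tof = 170 ns = 1.7e-07 s
dist = c * tof / 2
= 3e8 * 1.7e-07 / 2
= 25.5 m


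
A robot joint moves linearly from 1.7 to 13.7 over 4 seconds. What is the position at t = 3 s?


s = t/T = 3/4 = 0.75
p(t) = p0 + (pf-p0)*s
= 1.7 + (13.7 - 1.7) * 0.75
= 10.7


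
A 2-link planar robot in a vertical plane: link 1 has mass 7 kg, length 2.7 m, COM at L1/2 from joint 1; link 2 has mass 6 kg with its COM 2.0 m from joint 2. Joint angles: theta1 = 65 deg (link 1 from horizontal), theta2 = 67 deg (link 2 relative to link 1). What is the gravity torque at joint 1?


Horizontal distance from joint 1 to link-1 COM:
  x_c1 = (L1/2)*cos(t1) = 1.35 * 0.4226 = 0.5705 m
Horizontal distance from joint 1 to link-2 COM:
  x_c2 = L1*cos(t1) + Lc2*cos(t1+t2)
       = 2.7*0.4226 + 2.0*-0.6691 = -0.1972 m
tau1 = m1*g*x_c1 + m2*g*x_c2
     = 7*9.81*0.5705 + 6*9.81*-0.1972
     = 39.1786 + -11.6067
     = 27.5719 Nm


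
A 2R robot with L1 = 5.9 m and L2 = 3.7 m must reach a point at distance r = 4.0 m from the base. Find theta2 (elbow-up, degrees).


cos(theta2) = (r^2 - L1^2 - L2^2) / (2*L1*L2)
cos(theta2) = (16.0 - 34.81 - 13.69) / 43.66
cos(theta2) = -0.744388
theta2 = 138.1066 degrees


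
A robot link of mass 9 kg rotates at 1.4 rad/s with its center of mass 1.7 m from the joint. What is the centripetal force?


F = m * omega^2 * r
= 9 * 1.4^2 * 1.7
= 9 * 1.96 * 1.7
= 29.988 N


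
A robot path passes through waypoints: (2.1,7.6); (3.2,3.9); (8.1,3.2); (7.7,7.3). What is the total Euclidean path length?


Segment lengths:
  seg1 = sqrt((1.1)^2 + (-3.7)^2) = 3.8601
  seg2 = sqrt((4.9)^2 + (-0.7)^2) = 4.9497
  seg3 = sqrt((-0.4)^2 + (4.1)^2) = 4.1195
Total = 12.9293


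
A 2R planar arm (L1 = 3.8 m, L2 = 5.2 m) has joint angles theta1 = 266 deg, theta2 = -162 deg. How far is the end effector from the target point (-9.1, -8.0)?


End effector via forward kinematics:
x = L1*cos(t1) + L2*cos(t1+t2) = -1.5231
y = L1*sin(t1) + L2*sin(t1+t2) = 1.2548
Distance to target:
d = sqrt((-9.1 - -1.5231)^2 + (-8.0 - 1.2548)^2)
= sqrt(57.4099 + 85.6512)
= 11.9608 m


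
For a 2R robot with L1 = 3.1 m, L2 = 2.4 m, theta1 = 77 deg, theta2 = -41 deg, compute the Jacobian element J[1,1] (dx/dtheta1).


J[1,1] = -L1*sin(t1) - L2*sin(t1+t2)
= -3.1*sin(77) - 2.4*sin(36)
= -4.4312


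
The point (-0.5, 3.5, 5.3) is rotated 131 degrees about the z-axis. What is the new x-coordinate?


Rotation about z-axis: x' = x*cos(theta) - y*sin(theta)
= -0.5 * -0.6561 - 3.5 * 0.7547
= -2.3135


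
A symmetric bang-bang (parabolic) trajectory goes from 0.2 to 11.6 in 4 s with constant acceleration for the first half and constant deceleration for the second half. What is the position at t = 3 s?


Symmetric rest-to-rest: each phase covers (pf-p0)/2 in time T/2. 0.5*a*(T/2)^2 = (pf-p0)/2 => a = 4*(pf-p0)/T^2
a = 4*(11.6-0.2)/4^2 = 2.85
t = 3 is in the deceleration phase (t > T/2).
p = pf - 0.5*a*(T-t)^2 = 11.6 - 0.5*2.85*1^2
= 10.175


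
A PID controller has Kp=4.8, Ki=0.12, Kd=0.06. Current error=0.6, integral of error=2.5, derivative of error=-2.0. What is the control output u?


u = Kp*e + Ki*int(e) + Kd*de/dt
= 4.8*0.6 + 0.12*2.5 + 0.06*(-2.0)
= 2.88 + 0.3 + -0.12
= 3.06


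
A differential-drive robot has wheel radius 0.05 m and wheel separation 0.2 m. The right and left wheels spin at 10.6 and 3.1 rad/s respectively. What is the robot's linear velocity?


vR = r*wR = 0.05*10.6 = 0.53 m/s
vL = r*wL = 0.05*3.1 = 0.155 m/s
v = (vR+vL)/2 = 0.3425 m/s
omega = (vR-vL)/L = 1.875 rad/s
linear velocity = 0.3425 m/s


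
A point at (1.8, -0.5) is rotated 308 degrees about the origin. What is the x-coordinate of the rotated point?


x' = x*cos(theta) - y*sin(theta)
cos(308 deg) = 0.6157, sin(308 deg) = -0.788
x' = 1.8 * 0.6157 - -0.5 * -0.788
= 1.1082 - 0.394
= 0.7142


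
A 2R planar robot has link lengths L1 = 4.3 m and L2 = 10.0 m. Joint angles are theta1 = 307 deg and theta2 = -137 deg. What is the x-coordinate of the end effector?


Convert angles to radians: theta1 = 5.3582, theta2 = -2.3911
x = L1*cos(theta1) + L2*cos(theta1+theta2)
x = 2.5878 + -9.8481
x = -7.2603


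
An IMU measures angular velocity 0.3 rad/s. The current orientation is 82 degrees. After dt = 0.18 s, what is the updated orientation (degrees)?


delta_theta = w * dt = 0.3 * 0.18 = 0.054 rad
= 3.094 deg
theta_new = 82 + 3.094 = 85.094 deg


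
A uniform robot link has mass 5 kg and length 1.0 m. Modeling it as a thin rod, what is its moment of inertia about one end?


I = (1/3) * m * L^2
= (1/3) * 5 * 1.0^2
= 0.333333 * 5 * 1.0
= 1.6667 kg*m^2


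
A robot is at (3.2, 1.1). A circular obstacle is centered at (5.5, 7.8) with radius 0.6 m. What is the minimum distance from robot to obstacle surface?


center_dist = sqrt((3.2-5.5)^2 + (1.1-7.8)^2)
= sqrt(5.29 + 44.89)
= 7.0838
min_dist = center_dist - radius = 7.0838 - 0.6 = 6.4838 m


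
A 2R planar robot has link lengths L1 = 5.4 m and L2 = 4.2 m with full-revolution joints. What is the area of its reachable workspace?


r_max = L1 + L2 = 9.6 m
r_min = |L1 - L2| = 1.2 m
Area = pi*(r_max^2 - r_min^2)
= pi*(92.16 - 1.44)
= pi * 90.72
= 285.0053 m^2


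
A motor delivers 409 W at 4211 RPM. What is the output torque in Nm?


omega = 4211 * 2*pi/60 = 440.9749 rad/s
tau = P / omega = 409 / 440.9749
= 0.9275 Nm


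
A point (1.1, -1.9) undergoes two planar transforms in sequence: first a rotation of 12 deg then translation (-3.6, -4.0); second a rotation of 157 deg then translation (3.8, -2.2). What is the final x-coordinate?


After transform 1:
x1 = cos(12)*1.1 - sin(12)*-1.9 + -3.6 = -2.129
y1 = sin(12)*1.1 + cos(12)*-1.9 + -4.0 = -5.6298
After transform 2:
x2 = cos(157)*-2.129 - sin(157)*-5.6298 + 3.8
= 7.9595


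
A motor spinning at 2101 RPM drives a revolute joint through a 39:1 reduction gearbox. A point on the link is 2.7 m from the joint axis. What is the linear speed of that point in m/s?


omega_motor = 2101 * 2*pi/60 = 220.0162 rad/s
omega_joint = omega_motor / 39 = 5.6414 rad/s
v = omega_joint * r = 5.6414 * 2.7
= 15.2319 m/s


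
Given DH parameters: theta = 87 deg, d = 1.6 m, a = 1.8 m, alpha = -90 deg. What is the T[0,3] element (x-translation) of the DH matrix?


T[0,3] = a * cos(theta)
= 1.8 * cos(87 deg)
= 1.8 * 0.0523
= 0.0942


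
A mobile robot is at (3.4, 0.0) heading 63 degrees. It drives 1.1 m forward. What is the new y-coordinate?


y_new = y0 + d*sin(theta)
= 0.0 + 1.1*sin(63)
= 0.0 + 0.9801
= 0.9801


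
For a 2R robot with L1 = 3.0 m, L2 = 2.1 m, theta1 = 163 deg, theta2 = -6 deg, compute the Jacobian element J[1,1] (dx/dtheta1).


J[1,1] = -L1*sin(t1) - L2*sin(t1+t2)
= -3.0*sin(163) - 2.1*sin(157)
= -1.6977


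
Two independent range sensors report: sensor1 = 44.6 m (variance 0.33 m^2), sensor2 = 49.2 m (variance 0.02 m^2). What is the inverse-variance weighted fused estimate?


w1 = (1/var1) / (1/var1 + 1/var2)
   = 3.0303 / (3.0303 + 50.0) = 0.0571
w2 = 1 - w1 = 0.9429
fused = w1*s1 + w2*s2 = 2.5486 + 46.3886
= 48.9371 m


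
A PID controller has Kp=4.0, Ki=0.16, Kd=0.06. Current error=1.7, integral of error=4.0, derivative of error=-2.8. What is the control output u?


u = Kp*e + Ki*int(e) + Kd*de/dt
= 4.0*1.7 + 0.16*4.0 + 0.06*(-2.8)
= 6.8 + 0.64 + -0.168
= 7.272


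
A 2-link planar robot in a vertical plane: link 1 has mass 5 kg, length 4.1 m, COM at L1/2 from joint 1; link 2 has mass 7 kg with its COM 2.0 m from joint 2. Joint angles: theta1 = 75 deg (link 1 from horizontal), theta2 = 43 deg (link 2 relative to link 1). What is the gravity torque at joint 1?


Horizontal distance from joint 1 to link-1 COM:
  x_c1 = (L1/2)*cos(t1) = 2.05 * 0.2588 = 0.5306 m
Horizontal distance from joint 1 to link-2 COM:
  x_c2 = L1*cos(t1) + Lc2*cos(t1+t2)
       = 4.1*0.2588 + 2.0*-0.4695 = 0.1222 m
tau1 = m1*g*x_c1 + m2*g*x_c2
     = 5*9.81*0.5306 + 7*9.81*0.1222
     = 26.0249 + 8.3925
     = 34.4174 Nm


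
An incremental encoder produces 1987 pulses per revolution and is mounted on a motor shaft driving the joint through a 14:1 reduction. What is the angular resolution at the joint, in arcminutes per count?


counts per rev = 1987
effective counts at joint = 1987 * 14 = 27818
resolution = 360*60 / 27818
= 0.7765 arcmin/count


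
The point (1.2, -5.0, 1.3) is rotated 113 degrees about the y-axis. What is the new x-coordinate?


Rotation about y-axis: x' = x*cos(theta) + z*sin(theta)
= 1.2 * -0.3907 + 1.3 * 0.9205
= 0.7278


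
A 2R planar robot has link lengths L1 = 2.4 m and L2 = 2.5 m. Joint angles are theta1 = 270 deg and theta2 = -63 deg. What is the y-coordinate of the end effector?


Convert angles to radians: theta1 = 4.7124, theta2 = -1.0996
y = L1*sin(theta1) + L2*sin(theta1+theta2)
y = -2.4 + -1.135
y = -3.535


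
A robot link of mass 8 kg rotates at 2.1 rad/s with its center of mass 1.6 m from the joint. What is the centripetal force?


F = m * omega^2 * r
= 8 * 2.1^2 * 1.6
= 8 * 4.41 * 1.6
= 56.448 N


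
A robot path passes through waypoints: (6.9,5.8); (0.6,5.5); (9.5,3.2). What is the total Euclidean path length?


Segment lengths:
  seg1 = sqrt((-6.3)^2 + (-0.3)^2) = 6.3071
  seg2 = sqrt((8.9)^2 + (-2.3)^2) = 9.1924
Total = 15.4995


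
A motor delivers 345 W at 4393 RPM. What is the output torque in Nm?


omega = 4393 * 2*pi/60 = 460.0339 rad/s
tau = P / omega = 345 / 460.0339
= 0.7499 Nm


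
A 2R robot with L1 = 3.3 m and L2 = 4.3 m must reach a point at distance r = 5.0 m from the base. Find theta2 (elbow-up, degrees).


cos(theta2) = (r^2 - L1^2 - L2^2) / (2*L1*L2)
cos(theta2) = (25.0 - 10.89 - 18.49) / 28.38
cos(theta2) = -0.154334
theta2 = 98.8782 degrees


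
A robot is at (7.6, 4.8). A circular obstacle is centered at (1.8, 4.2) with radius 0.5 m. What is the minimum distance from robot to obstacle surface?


center_dist = sqrt((7.6-1.8)^2 + (4.8-4.2)^2)
= sqrt(33.64 + 0.36)
= 5.831
min_dist = center_dist - radius = 5.831 - 0.5 = 5.331 m


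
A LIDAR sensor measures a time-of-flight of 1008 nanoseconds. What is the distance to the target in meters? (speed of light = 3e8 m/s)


tof = 1008 ns = 1.008e-06 s
dist = c * tof / 2
= 3e8 * 1.008e-06 / 2
= 151.2 m


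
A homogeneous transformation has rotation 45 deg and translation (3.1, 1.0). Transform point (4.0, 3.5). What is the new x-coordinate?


x' = cos(theta)*px - sin(theta)*py + tx
= 0.7071*4.0 - 0.7071*3.5 + 3.1
= 3.4536


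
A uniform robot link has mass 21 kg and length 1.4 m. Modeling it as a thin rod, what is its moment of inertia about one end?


I = (1/3) * m * L^2
= (1/3) * 21 * 1.4^2
= 0.333333 * 21 * 1.96
= 13.72 kg*m^2


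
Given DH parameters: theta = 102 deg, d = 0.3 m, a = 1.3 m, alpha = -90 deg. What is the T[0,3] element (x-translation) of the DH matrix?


T[0,3] = a * cos(theta)
= 1.3 * cos(102 deg)
= 1.3 * -0.2079
= -0.2703


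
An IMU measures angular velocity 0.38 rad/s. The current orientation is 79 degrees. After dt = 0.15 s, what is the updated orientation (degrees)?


delta_theta = w * dt = 0.38 * 0.15 = 0.057 rad
= 3.2659 deg
theta_new = 79 + 3.2659 = 82.2659 deg


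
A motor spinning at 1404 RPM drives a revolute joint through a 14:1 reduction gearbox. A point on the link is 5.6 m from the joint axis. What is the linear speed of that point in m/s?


omega_motor = 1404 * 2*pi/60 = 147.0265 rad/s
omega_joint = omega_motor / 14 = 10.5019 rad/s
v = omega_joint * r = 10.5019 * 5.6
= 58.8106 m/s


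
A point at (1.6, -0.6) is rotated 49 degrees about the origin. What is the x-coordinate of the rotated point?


x' = x*cos(theta) - y*sin(theta)
cos(49 deg) = 0.6561, sin(49 deg) = 0.7547
x' = 1.6 * 0.6561 - -0.6 * 0.7547
= 1.0497 - -0.4528
= 1.5025


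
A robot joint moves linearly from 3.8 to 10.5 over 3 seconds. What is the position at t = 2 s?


s = t/T = 2/3 = 0.6667
p(t) = p0 + (pf-p0)*s
= 3.8 + (10.5 - 3.8) * 0.6667
= 8.2667


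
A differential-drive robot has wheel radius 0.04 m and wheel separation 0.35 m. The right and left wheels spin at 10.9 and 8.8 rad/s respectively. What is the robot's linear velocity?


vR = r*wR = 0.04*10.9 = 0.436 m/s
vL = r*wL = 0.04*8.8 = 0.352 m/s
v = (vR+vL)/2 = 0.394 m/s
omega = (vR-vL)/L = 0.24 rad/s
linear velocity = 0.394 m/s


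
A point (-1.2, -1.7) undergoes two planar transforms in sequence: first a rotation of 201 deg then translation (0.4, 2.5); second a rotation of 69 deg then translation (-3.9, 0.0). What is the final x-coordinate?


After transform 1:
x1 = cos(201)*-1.2 - sin(201)*-1.7 + 0.4 = 0.9111
y1 = sin(201)*-1.2 + cos(201)*-1.7 + 2.5 = 4.5171
After transform 2:
x2 = cos(69)*0.9111 - sin(69)*4.5171 + -3.9
= -7.7906


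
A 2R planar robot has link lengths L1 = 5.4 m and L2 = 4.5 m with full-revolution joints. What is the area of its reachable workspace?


r_max = L1 + L2 = 9.9 m
r_min = |L1 - L2| = 0.9 m
Area = pi*(r_max^2 - r_min^2)
= pi*(98.01 - 0.81)
= pi * 97.2
= 305.3628 m^2


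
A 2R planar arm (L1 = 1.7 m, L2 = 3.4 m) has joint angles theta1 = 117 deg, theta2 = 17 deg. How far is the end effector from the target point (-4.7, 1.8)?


End effector via forward kinematics:
x = L1*cos(t1) + L2*cos(t1+t2) = -3.1336
y = L1*sin(t1) + L2*sin(t1+t2) = 3.9605
Distance to target:
d = sqrt((-4.7 - -3.1336)^2 + (1.8 - 3.9605)^2)
= sqrt(2.4535 + 4.6676)
= 2.6685 m


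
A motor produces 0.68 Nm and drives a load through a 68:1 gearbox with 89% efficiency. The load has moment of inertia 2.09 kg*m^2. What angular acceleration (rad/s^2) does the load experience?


tau_out = tau_motor * N * eta
= 0.68 * 68 * 0.89 = 41.1536 Nm
alpha = tau_out / I = 41.1536 / 2.09
= 19.6907 rad/s^2


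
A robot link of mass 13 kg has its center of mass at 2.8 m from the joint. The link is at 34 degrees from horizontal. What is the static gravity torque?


tau = m*g*L*cos(angle)
= 13 * 9.81 * 2.8 * cos(34 deg)
= 13 * 9.81 * 2.8 * 0.829
= 296.0361 Nm


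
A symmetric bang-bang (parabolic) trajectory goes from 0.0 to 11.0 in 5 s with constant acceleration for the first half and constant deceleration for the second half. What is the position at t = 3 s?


Symmetric rest-to-rest: each phase covers (pf-p0)/2 in time T/2. 0.5*a*(T/2)^2 = (pf-p0)/2 => a = 4*(pf-p0)/T^2
a = 4*(11.0-0.0)/5^2 = 1.76
t = 3 is in the deceleration phase (t > T/2).
p = pf - 0.5*a*(T-t)^2 = 11.0 - 0.5*1.76*2^2
= 7.48


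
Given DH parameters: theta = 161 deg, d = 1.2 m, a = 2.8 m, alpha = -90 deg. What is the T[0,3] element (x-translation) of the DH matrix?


T[0,3] = a * cos(theta)
= 2.8 * cos(161 deg)
= 2.8 * -0.9455
= -2.6475


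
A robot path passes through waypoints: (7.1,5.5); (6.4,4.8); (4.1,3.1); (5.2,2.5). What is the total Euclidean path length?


Segment lengths:
  seg1 = sqrt((-0.7)^2 + (-0.7)^2) = 0.9899
  seg2 = sqrt((-2.3)^2 + (-1.7)^2) = 2.8601
  seg3 = sqrt((1.1)^2 + (-0.6)^2) = 1.253
Total = 5.103


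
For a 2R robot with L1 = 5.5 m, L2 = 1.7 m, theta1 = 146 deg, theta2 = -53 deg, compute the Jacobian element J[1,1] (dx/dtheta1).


J[1,1] = -L1*sin(t1) - L2*sin(t1+t2)
= -5.5*sin(146) - 1.7*sin(93)
= -4.7732


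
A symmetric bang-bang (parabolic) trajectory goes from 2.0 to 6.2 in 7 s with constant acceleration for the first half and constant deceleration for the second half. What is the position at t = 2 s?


Symmetric rest-to-rest: each phase covers (pf-p0)/2 in time T/2. 0.5*a*(T/2)^2 = (pf-p0)/2 => a = 4*(pf-p0)/T^2
a = 4*(6.2-2.0)/7^2 = 0.3429
t = 2 is in the acceleration phase (t <= T/2).
p = p0 + 0.5*a*t^2 = 2.0 + 0.5*0.3429*2^2
= 2.6857


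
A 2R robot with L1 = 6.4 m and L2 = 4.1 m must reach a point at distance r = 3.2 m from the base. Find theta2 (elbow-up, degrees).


cos(theta2) = (r^2 - L1^2 - L2^2) / (2*L1*L2)
cos(theta2) = (10.24 - 40.96 - 16.81) / 52.48
cos(theta2) = -0.905678
theta2 = 154.9148 degrees


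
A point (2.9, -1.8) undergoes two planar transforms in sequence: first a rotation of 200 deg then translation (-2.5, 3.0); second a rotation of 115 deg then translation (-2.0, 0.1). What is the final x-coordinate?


After transform 1:
x1 = cos(200)*2.9 - sin(200)*-1.8 + -2.5 = -5.8407
y1 = sin(200)*2.9 + cos(200)*-1.8 + 3.0 = 3.6996
After transform 2:
x2 = cos(115)*-5.8407 - sin(115)*3.6996 + -2.0
= -2.8846


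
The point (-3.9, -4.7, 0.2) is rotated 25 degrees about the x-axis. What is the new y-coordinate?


Rotation about x-axis: y' = y*cos(theta) - z*sin(theta)
= -4.7 * 0.9063 - 0.2 * 0.4226
= -4.3442


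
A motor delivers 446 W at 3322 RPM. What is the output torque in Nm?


omega = 3322 * 2*pi/60 = 347.879 rad/s
tau = P / omega = 446 / 347.879
= 1.2821 Nm


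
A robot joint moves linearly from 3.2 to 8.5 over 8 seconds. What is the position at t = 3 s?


s = t/T = 3/8 = 0.375
p(t) = p0 + (pf-p0)*s
= 3.2 + (8.5 - 3.2) * 0.375
= 5.1875


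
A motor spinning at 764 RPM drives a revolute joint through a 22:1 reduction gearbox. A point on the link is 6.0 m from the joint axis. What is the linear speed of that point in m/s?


omega_motor = 764 * 2*pi/60 = 80.0059 rad/s
omega_joint = omega_motor / 22 = 3.6366 rad/s
v = omega_joint * r = 3.6366 * 6.0
= 21.8198 m/s


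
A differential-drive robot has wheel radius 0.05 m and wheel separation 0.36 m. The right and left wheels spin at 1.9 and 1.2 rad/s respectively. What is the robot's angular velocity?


vR = r*wR = 0.05*1.9 = 0.095 m/s
vL = r*wL = 0.05*1.2 = 0.06 m/s
v = (vR+vL)/2 = 0.0775 m/s
omega = (vR-vL)/L = 0.0972 rad/s
angular velocity = 0.0972 rad/s


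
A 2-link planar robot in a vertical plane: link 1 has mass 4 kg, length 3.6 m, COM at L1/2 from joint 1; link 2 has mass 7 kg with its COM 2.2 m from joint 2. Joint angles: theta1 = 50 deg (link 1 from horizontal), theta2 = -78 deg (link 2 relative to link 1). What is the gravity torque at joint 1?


Horizontal distance from joint 1 to link-1 COM:
  x_c1 = (L1/2)*cos(t1) = 1.8 * 0.6428 = 1.157 m
Horizontal distance from joint 1 to link-2 COM:
  x_c2 = L1*cos(t1) + Lc2*cos(t1+t2)
       = 3.6*0.6428 + 2.2*0.8829 = 4.2565 m
tau1 = m1*g*x_c1 + m2*g*x_c2
     = 4*9.81*1.157 + 7*9.81*4.2565
     = 45.4014 + 292.2952
     = 337.6966 Nm


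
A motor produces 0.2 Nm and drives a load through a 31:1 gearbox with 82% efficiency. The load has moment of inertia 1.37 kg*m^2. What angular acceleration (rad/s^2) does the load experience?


tau_out = tau_motor * N * eta
= 0.2 * 31 * 0.82 = 5.084 Nm
alpha = tau_out / I = 5.084 / 1.37
= 3.7109 rad/s^2


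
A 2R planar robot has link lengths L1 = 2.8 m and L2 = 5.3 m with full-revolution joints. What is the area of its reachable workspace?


r_max = L1 + L2 = 8.1 m
r_min = |L1 - L2| = 2.5 m
Area = pi*(r_max^2 - r_min^2)
= pi*(65.61 - 6.25)
= pi * 59.36
= 186.4849 m^2


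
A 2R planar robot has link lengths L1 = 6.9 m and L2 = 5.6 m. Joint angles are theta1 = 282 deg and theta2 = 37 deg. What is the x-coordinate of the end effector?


Convert angles to radians: theta1 = 4.9218, theta2 = 0.6458
x = L1*cos(theta1) + L2*cos(theta1+theta2)
x = 1.4346 + 4.2264
x = 5.661


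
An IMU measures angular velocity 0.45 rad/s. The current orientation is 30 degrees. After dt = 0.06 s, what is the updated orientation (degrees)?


delta_theta = w * dt = 0.45 * 0.06 = 0.027 rad
= 1.547 deg
theta_new = 30 + 1.547 = 31.547 deg


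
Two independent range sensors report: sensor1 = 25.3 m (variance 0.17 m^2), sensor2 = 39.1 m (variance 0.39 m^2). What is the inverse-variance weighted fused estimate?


w1 = (1/var1) / (1/var1 + 1/var2)
   = 5.8824 / (5.8824 + 2.5641) = 0.6964
w2 = 1 - w1 = 0.3036
fused = w1*s1 + w2*s2 = 17.6196 + 11.8696
= 29.4893 m


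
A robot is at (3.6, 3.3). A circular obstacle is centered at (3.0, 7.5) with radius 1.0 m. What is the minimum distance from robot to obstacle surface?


center_dist = sqrt((3.6-3.0)^2 + (3.3-7.5)^2)
= sqrt(0.36 + 17.64)
= 4.2426
min_dist = center_dist - radius = 4.2426 - 1.0 = 3.2426 m


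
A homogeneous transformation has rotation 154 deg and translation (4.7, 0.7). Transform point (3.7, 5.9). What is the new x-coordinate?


x' = cos(theta)*px - sin(theta)*py + tx
= -0.8988*3.7 - 0.4384*5.9 + 4.7
= -1.2119


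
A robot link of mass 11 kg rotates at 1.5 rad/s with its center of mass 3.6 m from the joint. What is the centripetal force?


F = m * omega^2 * r
= 11 * 1.5^2 * 3.6
= 11 * 2.25 * 3.6
= 89.1 N


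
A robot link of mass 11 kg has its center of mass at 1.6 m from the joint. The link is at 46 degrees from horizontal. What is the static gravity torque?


tau = m*g*L*cos(angle)
= 11 * 9.81 * 1.6 * cos(46 deg)
= 11 * 9.81 * 1.6 * 0.6947
= 119.9369 Nm


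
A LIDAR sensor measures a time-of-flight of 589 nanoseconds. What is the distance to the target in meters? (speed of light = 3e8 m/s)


tof = 589 ns = 5.89e-07 s
dist = c * tof / 2
= 3e8 * 5.89e-07 / 2
= 88.35 m


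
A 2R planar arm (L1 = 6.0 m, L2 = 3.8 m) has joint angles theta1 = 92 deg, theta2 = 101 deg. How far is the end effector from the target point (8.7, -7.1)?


End effector via forward kinematics:
x = L1*cos(t1) + L2*cos(t1+t2) = -3.912
y = L1*sin(t1) + L2*sin(t1+t2) = 5.1415
Distance to target:
d = sqrt((8.7 - -3.912)^2 + (-7.1 - 5.1415)^2)
= sqrt(159.0626 + 149.8551)
= 17.5761 m


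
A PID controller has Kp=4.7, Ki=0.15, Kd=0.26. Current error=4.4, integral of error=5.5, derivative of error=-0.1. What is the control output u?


u = Kp*e + Ki*int(e) + Kd*de/dt
= 4.7*4.4 + 0.15*5.5 + 0.26*(-0.1)
= 20.68 + 0.825 + -0.026
= 21.479


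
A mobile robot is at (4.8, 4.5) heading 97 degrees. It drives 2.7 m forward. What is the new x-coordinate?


x_new = x0 + d*cos(theta)
= 4.8 + 2.7*cos(97)
= 4.8 + -0.329
= 4.471


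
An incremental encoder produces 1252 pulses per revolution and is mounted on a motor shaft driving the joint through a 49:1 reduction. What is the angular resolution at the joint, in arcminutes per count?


counts per rev = 1252
effective counts at joint = 1252 * 49 = 61348
resolution = 360*60 / 61348
= 0.3521 arcmin/count


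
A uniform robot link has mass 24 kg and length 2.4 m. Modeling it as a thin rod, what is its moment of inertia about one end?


I = (1/3) * m * L^2
= (1/3) * 24 * 2.4^2
= 0.333333 * 24 * 5.76
= 46.08 kg*m^2


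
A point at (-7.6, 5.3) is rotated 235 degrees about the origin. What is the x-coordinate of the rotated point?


x' = x*cos(theta) - y*sin(theta)
cos(235 deg) = -0.5736, sin(235 deg) = -0.8192
x' = -7.6 * -0.5736 - 5.3 * -0.8192
= 4.3592 - -4.3415
= 8.7007


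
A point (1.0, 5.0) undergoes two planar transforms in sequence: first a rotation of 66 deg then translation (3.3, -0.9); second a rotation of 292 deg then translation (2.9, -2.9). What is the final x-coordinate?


After transform 1:
x1 = cos(66)*1.0 - sin(66)*5.0 + 3.3 = -0.861
y1 = sin(66)*1.0 + cos(66)*5.0 + -0.9 = 2.0472
After transform 2:
x2 = cos(292)*-0.861 - sin(292)*2.0472 + 2.9
= 4.4756


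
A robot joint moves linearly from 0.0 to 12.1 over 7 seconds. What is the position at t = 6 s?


s = t/T = 6/7 = 0.8571
p(t) = p0 + (pf-p0)*s
= 0.0 + (12.1 - 0.0) * 0.8571
= 10.3714


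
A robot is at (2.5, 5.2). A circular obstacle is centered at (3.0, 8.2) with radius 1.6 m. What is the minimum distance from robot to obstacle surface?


center_dist = sqrt((2.5-3.0)^2 + (5.2-8.2)^2)
= sqrt(0.25 + 9.0)
= 3.0414
min_dist = center_dist - radius = 3.0414 - 1.6 = 1.4414 m


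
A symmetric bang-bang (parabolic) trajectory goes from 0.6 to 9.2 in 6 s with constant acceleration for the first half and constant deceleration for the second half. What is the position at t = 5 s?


Symmetric rest-to-rest: each phase covers (pf-p0)/2 in time T/2. 0.5*a*(T/2)^2 = (pf-p0)/2 => a = 4*(pf-p0)/T^2
a = 4*(9.2-0.6)/6^2 = 0.9556
t = 5 is in the deceleration phase (t > T/2).
p = pf - 0.5*a*(T-t)^2 = 9.2 - 0.5*0.9556*1^2
= 8.7222


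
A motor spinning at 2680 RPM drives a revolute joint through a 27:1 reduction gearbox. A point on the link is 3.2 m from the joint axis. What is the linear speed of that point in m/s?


omega_motor = 2680 * 2*pi/60 = 280.6489 rad/s
omega_joint = omega_motor / 27 = 10.3944 rad/s
v = omega_joint * r = 10.3944 * 3.2
= 33.2621 m/s


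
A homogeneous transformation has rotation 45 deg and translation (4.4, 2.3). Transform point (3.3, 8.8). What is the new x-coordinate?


x' = cos(theta)*px - sin(theta)*py + tx
= 0.7071*3.3 - 0.7071*8.8 + 4.4
= 0.5109


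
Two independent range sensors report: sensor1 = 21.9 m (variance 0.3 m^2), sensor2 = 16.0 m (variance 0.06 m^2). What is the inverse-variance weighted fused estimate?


w1 = (1/var1) / (1/var1 + 1/var2)
   = 3.3333 / (3.3333 + 16.6667) = 0.1667
w2 = 1 - w1 = 0.8333
fused = w1*s1 + w2*s2 = 3.65 + 13.3333
= 16.9833 m


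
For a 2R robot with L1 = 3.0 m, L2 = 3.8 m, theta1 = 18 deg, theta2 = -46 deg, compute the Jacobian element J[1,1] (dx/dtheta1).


J[1,1] = -L1*sin(t1) - L2*sin(t1+t2)
= -3.0*sin(18) - 3.8*sin(-28)
= 0.8569


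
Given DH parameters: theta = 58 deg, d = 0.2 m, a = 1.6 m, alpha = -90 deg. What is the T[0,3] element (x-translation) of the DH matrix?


T[0,3] = a * cos(theta)
= 1.6 * cos(58 deg)
= 1.6 * 0.5299
= 0.8479


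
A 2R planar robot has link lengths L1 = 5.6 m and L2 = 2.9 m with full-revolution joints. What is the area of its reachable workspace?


r_max = L1 + L2 = 8.5 m
r_min = |L1 - L2| = 2.7 m
Area = pi*(r_max^2 - r_min^2)
= pi*(72.25 - 7.29)
= pi * 64.96
= 204.0779 m^2


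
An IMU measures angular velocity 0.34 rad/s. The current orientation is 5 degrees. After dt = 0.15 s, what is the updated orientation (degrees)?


delta_theta = w * dt = 0.34 * 0.15 = 0.051 rad
= 2.9221 deg
theta_new = 5 + 2.9221 = 7.9221 deg


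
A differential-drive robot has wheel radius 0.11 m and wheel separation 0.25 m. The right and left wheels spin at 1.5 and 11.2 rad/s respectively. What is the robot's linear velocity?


vR = r*wR = 0.11*1.5 = 0.165 m/s
vL = r*wL = 0.11*11.2 = 1.232 m/s
v = (vR+vL)/2 = 0.6985 m/s
omega = (vR-vL)/L = -4.268 rad/s
linear velocity = 0.6985 m/s


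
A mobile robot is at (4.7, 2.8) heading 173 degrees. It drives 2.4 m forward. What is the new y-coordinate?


y_new = y0 + d*sin(theta)
= 2.8 + 2.4*sin(173)
= 2.8 + 0.2925
= 3.0925


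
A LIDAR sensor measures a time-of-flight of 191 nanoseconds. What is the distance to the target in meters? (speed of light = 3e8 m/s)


tof = 191 ns = 1.91e-07 s
dist = c * tof / 2
= 3e8 * 1.91e-07 / 2
= 28.65 m


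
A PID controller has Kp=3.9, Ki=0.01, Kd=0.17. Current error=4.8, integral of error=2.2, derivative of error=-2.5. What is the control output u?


u = Kp*e + Ki*int(e) + Kd*de/dt
= 3.9*4.8 + 0.01*2.2 + 0.17*(-2.5)
= 18.72 + 0.022 + -0.425
= 18.317


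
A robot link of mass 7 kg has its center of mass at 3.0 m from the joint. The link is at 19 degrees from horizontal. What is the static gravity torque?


tau = m*g*L*cos(angle)
= 7 * 9.81 * 3.0 * cos(19 deg)
= 7 * 9.81 * 3.0 * 0.9455
= 194.7863 Nm


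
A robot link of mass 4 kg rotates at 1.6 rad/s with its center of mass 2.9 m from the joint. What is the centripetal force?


F = m * omega^2 * r
= 4 * 1.6^2 * 2.9
= 4 * 2.56 * 2.9
= 29.696 N


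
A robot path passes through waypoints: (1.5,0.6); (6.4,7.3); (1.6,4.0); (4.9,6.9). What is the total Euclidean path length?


Segment lengths:
  seg1 = sqrt((4.9)^2 + (6.7)^2) = 8.3006
  seg2 = sqrt((-4.8)^2 + (-3.3)^2) = 5.8249
  seg3 = sqrt((3.3)^2 + (2.9)^2) = 4.3932
Total = 18.5187


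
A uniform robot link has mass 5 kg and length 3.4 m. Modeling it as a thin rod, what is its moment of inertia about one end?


I = (1/3) * m * L^2
= (1/3) * 5 * 3.4^2
= 0.333333 * 5 * 11.56
= 19.2667 kg*m^2


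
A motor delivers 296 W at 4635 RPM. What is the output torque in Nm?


omega = 4635 * 2*pi/60 = 485.3761 rad/s
tau = P / omega = 296 / 485.3761
= 0.6098 Nm


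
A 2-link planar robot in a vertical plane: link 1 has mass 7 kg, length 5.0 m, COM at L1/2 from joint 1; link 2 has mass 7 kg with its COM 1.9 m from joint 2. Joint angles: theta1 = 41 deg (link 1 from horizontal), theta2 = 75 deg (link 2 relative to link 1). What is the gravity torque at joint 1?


Horizontal distance from joint 1 to link-1 COM:
  x_c1 = (L1/2)*cos(t1) = 2.5 * 0.7547 = 1.8868 m
Horizontal distance from joint 1 to link-2 COM:
  x_c2 = L1*cos(t1) + Lc2*cos(t1+t2)
       = 5.0*0.7547 + 1.9*-0.4384 = 2.9406 m
tau1 = m1*g*x_c1 + m2*g*x_c2
     = 7*9.81*1.8868 + 7*9.81*2.9406
     = 129.5648 + 201.9339
     = 331.4987 Nm


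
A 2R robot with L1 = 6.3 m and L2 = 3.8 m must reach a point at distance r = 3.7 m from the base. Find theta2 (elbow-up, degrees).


cos(theta2) = (r^2 - L1^2 - L2^2) / (2*L1*L2)
cos(theta2) = (13.69 - 39.69 - 14.44) / 47.88
cos(theta2) = -0.844612
theta2 = 147.6303 degrees


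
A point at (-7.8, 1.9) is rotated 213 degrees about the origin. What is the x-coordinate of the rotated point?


x' = x*cos(theta) - y*sin(theta)
cos(213 deg) = -0.8387, sin(213 deg) = -0.5446
x' = -7.8 * -0.8387 - 1.9 * -0.5446
= 6.5416 - -1.0348
= 7.5764


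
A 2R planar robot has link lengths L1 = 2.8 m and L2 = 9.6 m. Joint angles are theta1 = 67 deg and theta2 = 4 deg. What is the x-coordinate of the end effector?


Convert angles to radians: theta1 = 1.1694, theta2 = 0.0698
x = L1*cos(theta1) + L2*cos(theta1+theta2)
x = 1.094 + 3.1255
x = 4.2195


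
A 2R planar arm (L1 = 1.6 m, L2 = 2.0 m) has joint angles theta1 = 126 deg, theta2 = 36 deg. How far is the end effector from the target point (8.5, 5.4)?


End effector via forward kinematics:
x = L1*cos(t1) + L2*cos(t1+t2) = -2.8426
y = L1*sin(t1) + L2*sin(t1+t2) = 1.9125
Distance to target:
d = sqrt((8.5 - -2.8426)^2 + (5.4 - 1.9125)^2)
= sqrt(128.6539 + 12.1629)
= 11.8666 m


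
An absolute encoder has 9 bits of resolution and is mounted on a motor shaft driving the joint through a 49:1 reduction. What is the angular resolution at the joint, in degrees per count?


counts = 2^9 = 512
effective counts at joint = 512 * 49 = 25088
resolution = 360 / 25088
= 0.0143 deg/count


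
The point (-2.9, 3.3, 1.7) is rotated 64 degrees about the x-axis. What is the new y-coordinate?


Rotation about x-axis: y' = y*cos(theta) - z*sin(theta)
= 3.3 * 0.4384 - 1.7 * 0.8988
= -0.0813


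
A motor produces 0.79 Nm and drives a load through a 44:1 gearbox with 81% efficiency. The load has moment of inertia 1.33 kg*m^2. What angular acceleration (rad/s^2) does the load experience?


tau_out = tau_motor * N * eta
= 0.79 * 44 * 0.81 = 28.1556 Nm
alpha = tau_out / I = 28.1556 / 1.33
= 21.1696 rad/s^2


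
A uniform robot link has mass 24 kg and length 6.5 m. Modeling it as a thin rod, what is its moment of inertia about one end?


I = (1/3) * m * L^2
= (1/3) * 24 * 6.5^2
= 0.333333 * 24 * 42.25
= 338.0 kg*m^2


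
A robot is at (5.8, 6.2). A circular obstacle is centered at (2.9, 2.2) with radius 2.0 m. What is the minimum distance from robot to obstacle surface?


center_dist = sqrt((5.8-2.9)^2 + (6.2-2.2)^2)
= sqrt(8.41 + 16.0)
= 4.9406
min_dist = center_dist - radius = 4.9406 - 2.0 = 2.9406 m


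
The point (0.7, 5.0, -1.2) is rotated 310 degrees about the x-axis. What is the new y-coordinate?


Rotation about x-axis: y' = y*cos(theta) - z*sin(theta)
= 5.0 * 0.6428 - -1.2 * -0.766
= 2.2947


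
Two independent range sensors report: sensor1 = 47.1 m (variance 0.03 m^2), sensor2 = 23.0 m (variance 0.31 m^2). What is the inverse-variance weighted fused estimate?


w1 = (1/var1) / (1/var1 + 1/var2)
   = 33.3333 / (33.3333 + 3.2258) = 0.9118
w2 = 1 - w1 = 0.0882
fused = w1*s1 + w2*s2 = 42.9441 + 2.0294
= 44.9735 m


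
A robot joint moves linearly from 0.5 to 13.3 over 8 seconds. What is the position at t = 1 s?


s = t/T = 1/8 = 0.125
p(t) = p0 + (pf-p0)*s
= 0.5 + (13.3 - 0.5) * 0.125
= 2.1


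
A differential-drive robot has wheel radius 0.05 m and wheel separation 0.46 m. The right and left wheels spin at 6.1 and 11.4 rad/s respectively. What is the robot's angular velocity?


vR = r*wR = 0.05*6.1 = 0.305 m/s
vL = r*wL = 0.05*11.4 = 0.57 m/s
v = (vR+vL)/2 = 0.4375 m/s
omega = (vR-vL)/L = -0.5761 rad/s
angular velocity = -0.5761 rad/s


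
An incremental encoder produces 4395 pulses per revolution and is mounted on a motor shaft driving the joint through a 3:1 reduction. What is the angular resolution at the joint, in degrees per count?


counts per rev = 4395
effective counts at joint = 4395 * 3 = 13185
resolution = 360 / 13185
= 0.0273 deg/count


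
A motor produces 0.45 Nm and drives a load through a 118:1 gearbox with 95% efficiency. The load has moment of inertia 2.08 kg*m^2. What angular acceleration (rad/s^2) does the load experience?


tau_out = tau_motor * N * eta
= 0.45 * 118 * 0.95 = 50.445 Nm
alpha = tau_out / I = 50.445 / 2.08
= 24.2524 rad/s^2


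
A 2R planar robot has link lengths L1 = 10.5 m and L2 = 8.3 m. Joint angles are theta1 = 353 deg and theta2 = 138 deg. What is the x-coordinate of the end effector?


Convert angles to radians: theta1 = 6.161, theta2 = 2.4086
x = L1*cos(theta1) + L2*cos(theta1+theta2)
x = 10.4217 + -5.4453
x = 4.9764


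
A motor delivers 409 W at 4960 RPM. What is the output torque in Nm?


omega = 4960 * 2*pi/60 = 519.41 rad/s
tau = P / omega = 409 / 519.41
= 0.7874 Nm


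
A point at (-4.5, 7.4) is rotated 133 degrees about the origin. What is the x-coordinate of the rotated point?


x' = x*cos(theta) - y*sin(theta)
cos(133 deg) = -0.682, sin(133 deg) = 0.7314
x' = -4.5 * -0.682 - 7.4 * 0.7314
= 3.069 - 5.412
= -2.343


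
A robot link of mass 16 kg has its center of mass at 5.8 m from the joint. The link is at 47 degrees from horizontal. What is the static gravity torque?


tau = m*g*L*cos(angle)
= 16 * 9.81 * 5.8 * cos(47 deg)
= 16 * 9.81 * 5.8 * 0.682
= 620.8695 Nm


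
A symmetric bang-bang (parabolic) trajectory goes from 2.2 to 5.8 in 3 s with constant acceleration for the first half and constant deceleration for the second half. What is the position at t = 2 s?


Symmetric rest-to-rest: each phase covers (pf-p0)/2 in time T/2. 0.5*a*(T/2)^2 = (pf-p0)/2 => a = 4*(pf-p0)/T^2
a = 4*(5.8-2.2)/3^2 = 1.6
t = 2 is in the deceleration phase (t > T/2).
p = pf - 0.5*a*(T-t)^2 = 5.8 - 0.5*1.6*1^2
= 5.0


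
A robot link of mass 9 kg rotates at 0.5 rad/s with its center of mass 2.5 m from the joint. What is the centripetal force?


F = m * omega^2 * r
= 9 * 0.5^2 * 2.5
= 9 * 0.25 * 2.5
= 5.625 N


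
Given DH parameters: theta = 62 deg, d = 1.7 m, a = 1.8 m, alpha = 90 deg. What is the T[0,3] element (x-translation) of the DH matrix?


T[0,3] = a * cos(theta)
= 1.8 * cos(62 deg)
= 1.8 * 0.4695
= 0.845


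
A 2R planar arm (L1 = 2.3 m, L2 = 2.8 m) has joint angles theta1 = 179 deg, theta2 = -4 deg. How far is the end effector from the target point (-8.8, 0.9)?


End effector via forward kinematics:
x = L1*cos(t1) + L2*cos(t1+t2) = -5.089
y = L1*sin(t1) + L2*sin(t1+t2) = 0.2842
Distance to target:
d = sqrt((-8.8 - -5.089)^2 + (0.9 - 0.2842)^2)
= sqrt(13.7716 + 0.3792)
= 3.7618 m


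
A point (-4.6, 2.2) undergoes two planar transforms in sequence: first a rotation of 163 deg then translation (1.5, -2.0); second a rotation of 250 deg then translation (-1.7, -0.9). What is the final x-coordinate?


After transform 1:
x1 = cos(163)*-4.6 - sin(163)*2.2 + 1.5 = 5.2558
y1 = sin(163)*-4.6 + cos(163)*2.2 + -2.0 = -5.4488
After transform 2:
x2 = cos(250)*5.2558 - sin(250)*-5.4488 + -1.7
= -8.6178


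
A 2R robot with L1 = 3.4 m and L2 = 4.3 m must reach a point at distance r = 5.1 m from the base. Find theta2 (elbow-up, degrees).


cos(theta2) = (r^2 - L1^2 - L2^2) / (2*L1*L2)
cos(theta2) = (26.01 - 11.56 - 18.49) / 29.24
cos(theta2) = -0.138167
theta2 = 97.9418 degrees


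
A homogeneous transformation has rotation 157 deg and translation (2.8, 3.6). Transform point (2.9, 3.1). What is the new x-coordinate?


x' = cos(theta)*px - sin(theta)*py + tx
= -0.9205*2.9 - 0.3907*3.1 + 2.8
= -1.0807


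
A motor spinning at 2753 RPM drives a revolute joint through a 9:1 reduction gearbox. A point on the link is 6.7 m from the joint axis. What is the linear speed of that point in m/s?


omega_motor = 2753 * 2*pi/60 = 288.2935 rad/s
omega_joint = omega_motor / 9 = 32.0326 rad/s
v = omega_joint * r = 32.0326 * 6.7
= 214.6185 m/s


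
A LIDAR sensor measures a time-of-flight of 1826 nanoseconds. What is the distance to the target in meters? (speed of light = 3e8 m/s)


tof = 1826 ns = 1.826e-06 s
dist = c * tof / 2
= 3e8 * 1.826e-06 / 2
= 273.9 m


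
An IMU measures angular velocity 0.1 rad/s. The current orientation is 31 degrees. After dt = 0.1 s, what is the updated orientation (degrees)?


delta_theta = w * dt = 0.1 * 0.1 = 0.01 rad
= 0.573 deg
theta_new = 31 + 0.573 = 31.573 deg


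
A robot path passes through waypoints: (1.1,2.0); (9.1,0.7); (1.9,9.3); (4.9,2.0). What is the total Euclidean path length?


Segment lengths:
  seg1 = sqrt((8.0)^2 + (-1.3)^2) = 8.1049
  seg2 = sqrt((-7.2)^2 + (8.6)^2) = 11.2161
  seg3 = sqrt((3.0)^2 + (-7.3)^2) = 7.8924
Total = 27.2134


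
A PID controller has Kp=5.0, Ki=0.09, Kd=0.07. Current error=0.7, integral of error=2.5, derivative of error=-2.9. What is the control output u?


u = Kp*e + Ki*int(e) + Kd*de/dt
= 5.0*0.7 + 0.09*2.5 + 0.07*(-2.9)
= 3.5 + 0.225 + -0.203
= 3.522
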